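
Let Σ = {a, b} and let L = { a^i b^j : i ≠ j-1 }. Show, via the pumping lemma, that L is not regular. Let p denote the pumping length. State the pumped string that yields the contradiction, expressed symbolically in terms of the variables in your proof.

Assume L is regular. Let p be the pumping length given by the pumping lemma.
Choose w = a^p b^{p+p!+1}. Since p ≠ (p+p!+1)-1 = p+p!, w ∈ L; and |w| ≥ p.
Write w = xyz as guaranteed by the lemma, with |xy| ≤ p and |y| > 0.
Because |xy| ≤ p and w begins with p copies of a, we have y = a^k with 1 ≤ k ≤ p.
Since 1 ≤ k ≤ p, k divides p!; set t = 1 + p!/k. Then xy^t z has p + (p!/k)·k = p + p! copies of a. Now the a-count is p+p! and (b-count)-1 = (p+p!+1)-1 = p+p!, so i ≠ j-1 fails. So xy^t z = a^{p+p!} b^{p+p!+1} ∉ L.
This is a contradiction; hence L is not regular.

a^{p+p!} b^{p+p!+1}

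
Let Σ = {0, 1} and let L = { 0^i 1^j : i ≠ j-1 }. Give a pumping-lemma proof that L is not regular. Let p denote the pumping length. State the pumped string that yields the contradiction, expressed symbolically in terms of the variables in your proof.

0^{p+p!} 1^{p+p!+1}

Assume L is regular. Let p be the pumping length given by the pumping lemma.
Choose w = 0^p 1^{p+p!+1}. Since p ≠ (p+p!+1)-1 = p+p!, w ∈ L; and |w| ≥ p.
Write w = xyz as guaranteed by the lemma, with |xy| ≤ p and |y| ≥ 1.
Since the first p symbols of w are all 0's and |xy| ≤ p, y lies entirely in the leading 0-block: y = 0^k for some k with 1 ≤ k ≤ p.
Since 1 ≤ k ≤ p, k divides p!; set t = 1 + p!/k. Then xy^t z has p + (p!/k)·k = p + p! copies of 0. Now the 0-count is p+p! and (1-count)-1 = (p+p!+1)-1 = p+p!, so i ≠ j-1 fails. So xy^t z = 0^{p+p!} 1^{p+p!+1} ∉ L.
Contradiction. Therefore L is not regular.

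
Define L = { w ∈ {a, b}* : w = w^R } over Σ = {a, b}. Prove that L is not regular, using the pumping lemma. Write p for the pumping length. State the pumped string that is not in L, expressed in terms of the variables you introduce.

a^{p+k} b a^p

Toward a contradiction, assume L is regular with pumping length p.
Take w = a^p b a^p, a palindrome of length 2p+1 ≥ p.
The pumping lemma gives a decomposition w = xyz where |xy| ≤ p and |y| > 0.
Because |xy| ≤ p and w begins with p copies of a, we have y = a^k with 1 ≤ k ≤ p.
Pump with i = 2: xy^2z = a^{p+k} b a^p. Its reverse is a^p b a^{p+k}, which differs from xy^2z since k ≥ 1. So xy^2z is not a palindrome and xy^2z ∉ L.
This is a contradiction; hence L is not regular.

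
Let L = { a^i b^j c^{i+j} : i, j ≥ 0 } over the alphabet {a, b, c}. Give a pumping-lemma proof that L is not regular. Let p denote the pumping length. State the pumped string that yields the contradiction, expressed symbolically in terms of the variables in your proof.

Suppose for contradiction that L is regular, and let p be the pumping length.
Take w = a^p b^p c^{2p} ∈ L (with i=j=p, i+j=2p), |w| = 4p ≥ p.
The pumping lemma gives a decomposition w = xyz where |xy| ≤ p and |y| ≥ 1.
The first p characters of w are a's, so xy (and hence y) consists only of a's. Write y = a^k, 1 ≤ k ≤ p.
Consider xy^2z = a^{p+k} b^p c^{2p}. Now the a- and b-counts sum to 2p+k, but the c-count is 2p ≠ 2p+k. So xy^2z ∉ L.
Contradiction. Therefore L is not regular.

a^{p+k} b^p c^{2p}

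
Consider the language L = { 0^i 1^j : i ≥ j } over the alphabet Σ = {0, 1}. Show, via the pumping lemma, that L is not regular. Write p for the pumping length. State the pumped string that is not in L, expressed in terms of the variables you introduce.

Assume L is regular. Let p be the pumping length given by the pumping lemma.
Choose w = 0^p 1^p ∈ L, with |w| = 2p ≥ p.
Write w = xyz as guaranteed by the lemma, with |xy| ≤ p and |y| > 0.
Since the first p symbols of w are all 0's and |xy| ≤ p, y lies entirely in the leading 0-block: y = 0^k for some k with 1 ≤ k ≤ p.
Consider xy^0z = xz = 0^{p-k} 1^p. Since k ≥ 1, the 0-count p-k is less than p, so i ≥ j fails; thus xz ∉ L.
Contradiction. Therefore L is not regular.

0^{p-k} 1^p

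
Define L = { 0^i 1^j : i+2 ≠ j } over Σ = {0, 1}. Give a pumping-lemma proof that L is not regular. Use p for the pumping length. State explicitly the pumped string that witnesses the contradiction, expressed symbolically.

0^{p+p!} 1^{p+p!+2}

Suppose for contradiction that L is regular, and let p be the pumping length.
Choose w = 0^p 1^{p+p!+2}. Since p ≠ (p+p!+2)-2 = p+p!, w ∈ L; and |w| ≥ p.
By the pumping lemma, w = xyz with |xy| ≤ p and |y| ≥ 1.
Since the first p symbols of w are all 0's and |xy| ≤ p, y lies entirely in the leading 0-block: y = 0^k for some k with 1 ≤ k ≤ p.
Since 1 ≤ k ≤ p, k divides p!; set t = 1 + p!/k. Then xy^t z has p + (p!/k)·k = p + p! copies of 0. Now the 0-count is p+p! and (1-count)-2 = (p+p!+2)-2 = p+p!, so i+2 ≠ j fails. So xy^t z = 0^{p+p!} 1^{p+p!+2} ∉ L.
This is a contradiction; hence L is not regular.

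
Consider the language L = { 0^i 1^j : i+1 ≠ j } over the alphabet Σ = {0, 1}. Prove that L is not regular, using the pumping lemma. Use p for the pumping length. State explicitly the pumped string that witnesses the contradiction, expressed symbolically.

Assume L is regular. Let p be the pumping length given by the pumping lemma.
Choose w = 0^p 1^{p+p!+1}. Since p ≠ (p+p!+1)-1 = p+p!, w ∈ L; and |w| ≥ p.
Write w = xyz as guaranteed by the lemma, with |xy| ≤ p and y is nonempty.
Since the first p symbols of w are all 0's and |xy| ≤ p, y lies entirely in the leading 0-block: y = 0^k for some k with 1 ≤ k ≤ p.
Since 1 ≤ k ≤ p, k divides p!; set t = 1 + p!/k. Then xy^t z has p + (p!/k)·k = p + p! copies of 0. Now the 0-count is p+p! and (1-count)-1 = (p+p!+1)-1 = p+p!, so i+1 ≠ j fails. So xy^t z = 0^{p+p!} 1^{p+p!+1} ∉ L.
Contradiction. Therefore L is not regular.

0^{p+p!} 1^{p+p!+1}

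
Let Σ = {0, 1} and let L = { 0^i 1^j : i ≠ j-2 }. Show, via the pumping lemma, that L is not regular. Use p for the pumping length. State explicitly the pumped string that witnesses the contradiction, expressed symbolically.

0^{p+p!} 1^{p+p!+2}

Assume L is regular; let p be its pumping constant.
Choose w = 0^p 1^{p+p!+2}. Since p ≠ (p+p!+2)-2 = p+p!, w ∈ L; and |w| ≥ p.
By the pumping lemma, w = xyz with |xy| ≤ p and |y| ≥ 1.
The first p characters of w are 0's, so xy (and hence y) consists only of 0's. Write y = 0^k, 1 ≤ k ≤ p.
Since 1 ≤ k ≤ p, k divides p!; set t = 1 + p!/k. Then xy^t z has p + (p!/k)·k = p + p! copies of 0. Now the 0-count is p+p! and (1-count)-2 = (p+p!+2)-2 = p+p!, so i ≠ j-2 fails. So xy^t z = 0^{p+p!} 1^{p+p!+2} ∉ L.
Contradiction. Therefore L is not regular.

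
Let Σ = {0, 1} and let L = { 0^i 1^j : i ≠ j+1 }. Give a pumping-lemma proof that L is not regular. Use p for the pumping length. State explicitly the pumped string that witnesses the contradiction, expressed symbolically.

Suppose for contradiction that L is regular, and let p be the pumping length.
Choose w = 0^p 1^{p+p!-1}. Since p ≠ (p+p!-1)+1 = p+p!, w ∈ L; and |w| ≥ p.
Write w = xyz as guaranteed by the lemma, with |xy| ≤ p and |y| > 0.
Since the first p symbols of w are all 0's and |xy| ≤ p, y lies entirely in the leading 0-block: y = 0^k for some k with 1 ≤ k ≤ p.
Since 1 ≤ k ≤ p, k divides p!; set t = 1 + p!/k. Then xy^t z has p + (p!/k)·k = p + p! copies of 0. Now the 0-count is p+p! and (1-count)+1 = (p+p!-1)+1 = p+p!, so i ≠ j+1 fails. So xy^t z = 0^{p+p!} 1^{p+p!-1} ∉ L.
This contradicts the pumping lemma, so L is not regular.

0^{p+p!} 1^{p+p!-1}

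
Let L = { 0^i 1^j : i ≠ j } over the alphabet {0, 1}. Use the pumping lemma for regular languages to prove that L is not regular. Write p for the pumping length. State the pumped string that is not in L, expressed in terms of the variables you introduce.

Assume L is regular. Let p be the pumping length given by the pumping lemma.
Choose w = 0^p 1^{p+p!}. Since p ≠ p+p!, w ∈ L; and |w| ≥ p.
Write w = xyz as guaranteed by the lemma, with |xy| ≤ p and |y| > 0.
The first p characters of w are 0's, so xy (and hence y) consists only of 0's. Write y = 0^k, 1 ≤ k ≤ p.
Since 1 ≤ k ≤ p, k divides p!; set t = 1 + p!/k. Then xy^t z has p + (p!/k)·k = p + p! copies of 0. Now the 0-count equals the 1-count, so i ≠ j fails. So xy^t z = 0^{p+p!} 1^{p+p!} ∉ L.
This contradicts the pumping lemma, so L is not regular.

0^{p+p!} 1^{p+p!}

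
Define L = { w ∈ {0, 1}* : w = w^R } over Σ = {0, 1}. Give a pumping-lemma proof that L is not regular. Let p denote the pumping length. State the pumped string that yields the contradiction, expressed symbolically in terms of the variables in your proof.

Toward a contradiction, assume L is regular with pumping length p.
Take w = 0^p 1 0^p, a palindrome of length 2p+1 ≥ p.
The pumping lemma gives a decomposition w = xyz where |xy| ≤ p and |y| > 0.
Because |xy| ≤ p and w begins with p copies of 0, we have y = 0^k with 1 ≤ k ≤ p.
Pump with i = 2: xy^2z = 0^{p+k} 1 0^p. Its reverse is 0^p 1 0^{p+k}, which differs from xy^2z since k ≥ 1. So xy^2z is not a palindrome and xy^2z ∉ L.
This is a contradiction; hence L is not regular.

0^{p+k} 1 0^p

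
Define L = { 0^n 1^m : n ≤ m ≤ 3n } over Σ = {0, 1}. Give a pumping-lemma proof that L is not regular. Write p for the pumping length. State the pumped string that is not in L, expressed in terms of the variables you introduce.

0^{p+k} 1^p

Toward a contradiction, assume L is regular with pumping length p.
Take w = 0^p 1^p ∈ L (since p ≤ p ≤ 3p), with |w| = 2p ≥ p.
The pumping lemma gives a decomposition w = xyz where |xy| ≤ p and y is nonempty.
Because |xy| ≤ p and w begins with p copies of 0, we have y = 0^k with 1 ≤ k ≤ p.
Pump with i = 2: xy^2z = 0^{p+k} 1^p. Now n = p+k > p = m, so the condition n ≤ m fails. Thus xy^2z ∉ L.
Contradiction. Therefore L is not regular.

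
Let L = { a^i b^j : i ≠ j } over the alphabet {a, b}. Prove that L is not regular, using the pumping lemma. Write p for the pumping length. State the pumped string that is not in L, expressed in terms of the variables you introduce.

Assume L is regular. Let p be the pumping length given by the pumping lemma.
Choose w = a^p b^{p+p!}. Since p ≠ p+p!, w ∈ L; and |w| ≥ p.
Write w = xyz as guaranteed by the lemma, with |xy| ≤ p and |y| ≥ 1.
Since the first p symbols of w are all a's and |xy| ≤ p, y lies entirely in the leading a-block: y = a^k for some k with 1 ≤ k ≤ p.
Since 1 ≤ k ≤ p, k divides p!; set t = 1 + p!/k. Then xy^t z has p + (p!/k)·k = p + p! copies of a. Now the a-count equals the b-count, so i ≠ j fails. So xy^t z = a^{p+p!} b^{p+p!} ∉ L.
This is a contradiction; hence L is not regular.

a^{p+p!} b^{p+p!}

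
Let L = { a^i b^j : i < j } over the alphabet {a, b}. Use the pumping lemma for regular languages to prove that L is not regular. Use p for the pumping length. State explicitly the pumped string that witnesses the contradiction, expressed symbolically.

Toward a contradiction, assume L is regular with pumping length p.
Choose w = a^p b^{p+1} ∈ L, with |w| = 2p+1 ≥ p.
The pumping lemma gives a decomposition w = xyz where |xy| ≤ p and |y| ≥ 1.
Since the first p symbols of w are all a's and |xy| ≤ p, y lies entirely in the leading a-block: y = a^k for some k with 1 ≤ k ≤ p.
Consider xy^2z = a^{p+k} b^{p+1}. Since k ≥ 1, the a-count p+k is at least p+1, so i < j fails; thus xy^2z ∉ L.
This is a contradiction; hence L is not regular.

a^{p+k} b^{p+1}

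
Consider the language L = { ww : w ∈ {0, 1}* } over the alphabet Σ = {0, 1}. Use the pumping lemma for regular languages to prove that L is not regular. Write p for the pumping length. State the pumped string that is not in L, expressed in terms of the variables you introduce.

0^{p+k} 1^p 0^p 1^p

Assume L is regular. Let p be the pumping length given by the pumping lemma.
Take w = 0^p 1^p 0^p 1^p = uu where u = 0^p1^p; then w ∈ L and |w| = 4p ≥ p.
The pumping lemma gives a decomposition w = xyz where |xy| ≤ p and |y| ≥ 1.
Because |xy| ≤ p and w begins with p copies of 0, we have y = 0^k with 1 ≤ k ≤ p.
Pump with i = 2: xy^2z = 0^{p+k} 1^p 0^p 1^p, of length 4p+k. Suppose this equals vv. The string starts with 0 and ends with 1, so v does too; thus the boundary between the two copies of v is a 1→0 transition. There is exactly one such transition, at position 2p+k, so |v| = 2p+k and |vv| = 4p+2k ≠ 4p+k since k ≥ 1. So xy^2z ∉ L.
This is a contradiction; hence L is not regular.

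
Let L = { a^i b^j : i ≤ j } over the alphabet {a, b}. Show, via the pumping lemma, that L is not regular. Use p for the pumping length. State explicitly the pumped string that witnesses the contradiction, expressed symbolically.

Assume L is regular. Let p be the pumping length given by the pumping lemma.
Choose w = a^p b^p ∈ L, with |w| = 2p ≥ p.
The pumping lemma gives a decomposition w = xyz where |xy| ≤ p and |y| > 0.
Because |xy| ≤ p and w begins with p copies of a, we have y = a^k with 1 ≤ k ≤ p.
Consider xy^2z = a^{p+k} b^p. Since k ≥ 1, the a-count p+k exceeds the b-count p, so i ≤ j fails; thus xy^2z ∉ L.
Contradiction. Therefore L is not regular.

a^{p+k} b^p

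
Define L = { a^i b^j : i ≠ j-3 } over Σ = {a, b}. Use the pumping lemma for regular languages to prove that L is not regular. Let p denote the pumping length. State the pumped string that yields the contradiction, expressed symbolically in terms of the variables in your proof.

Assume L is regular. Let p be the pumping length given by the pumping lemma.
Choose w = a^p b^{p+p!+3}. Since p ≠ (p+p!+3)-3 = p+p!, w ∈ L; and |w| ≥ p.
The pumping lemma gives a decomposition w = xyz where |xy| ≤ p and |y| > 0.
Because |xy| ≤ p and w begins with p copies of a, we have y = a^k with 1 ≤ k ≤ p.
Since 1 ≤ k ≤ p, k divides p!; set t = 1 + p!/k. Then xy^t z has p + (p!/k)·k = p + p! copies of a. Now the a-count is p+p! and (b-count)-3 = (p+p!+3)-3 = p+p!, so i ≠ j-3 fails. So xy^t z = a^{p+p!} b^{p+p!+3} ∉ L.
This is a contradiction; hence L is not regular.

a^{p+p!} b^{p+p!+3}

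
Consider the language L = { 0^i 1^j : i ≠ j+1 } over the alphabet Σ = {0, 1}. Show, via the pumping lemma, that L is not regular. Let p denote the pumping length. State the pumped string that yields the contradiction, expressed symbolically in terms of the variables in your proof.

Assume L is regular; let p be its pumping constant.
Choose w = 0^p 1^{p+p!-1}. Since p ≠ (p+p!-1)+1 = p+p!, w ∈ L; and |w| ≥ p.
By the pumping lemma, w = xyz with |xy| ≤ p and |y| > 0.
Because |xy| ≤ p and w begins with p copies of 0, we have y = 0^k with 1 ≤ k ≤ p.
Since 1 ≤ k ≤ p, k divides p!; set t = 1 + p!/k. Then xy^t z has p + (p!/k)·k = p + p! copies of 0. Now the 0-count is p+p! and (1-count)+1 = (p+p!-1)+1 = p+p!, so i ≠ j+1 fails. So xy^t z = 0^{p+p!} 1^{p+p!-1} ∉ L.
This contradicts the pumping lemma, so L is not regular.

0^{p+p!} 1^{p+p!-1}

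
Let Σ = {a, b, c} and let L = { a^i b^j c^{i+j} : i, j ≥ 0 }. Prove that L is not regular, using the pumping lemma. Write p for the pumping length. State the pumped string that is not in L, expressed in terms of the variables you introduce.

Toward a contradiction, assume L is regular with pumping length p.
Take w = a^p b^p c^{2p} ∈ L (with i=j=p, i+j=2p), |w| = 4p ≥ p.
By the pumping lemma, w = xyz with |xy| ≤ p and |y| ≥ 1.
Since the first p symbols of w are all a's and |xy| ≤ p, y lies entirely in the leading a-block: y = a^k for some k with 1 ≤ k ≤ p.
Consider xy^2z = a^{p+k} b^p c^{2p}. Now the a- and b-counts sum to 2p+k, but the c-count is 2p ≠ 2p+k. So xy^2z ∉ L.
This contradicts the pumping lemma, so L is not regular.

a^{p+k} b^p c^{2p}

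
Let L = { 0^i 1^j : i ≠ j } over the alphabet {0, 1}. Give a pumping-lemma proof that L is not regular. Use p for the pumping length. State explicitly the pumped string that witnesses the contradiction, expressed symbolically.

Assume L is regular. Let p be the pumping length given by the pumping lemma.
Choose w = 0^p 1^{p+p!}. Since p ≠ p+p!, w ∈ L; and |w| ≥ p.
The pumping lemma gives a decomposition w = xyz where |xy| ≤ p and |y| ≥ 1.
Since the first p symbols of w are all 0's and |xy| ≤ p, y lies entirely in the leading 0-block: y = 0^k for some k with 1 ≤ k ≤ p.
Since 1 ≤ k ≤ p, k divides p!; set t = 1 + p!/k. Then xy^t z has p + (p!/k)·k = p + p! copies of 0. Now the 0-count equals the 1-count, so i ≠ j fails. So xy^t z = 0^{p+p!} 1^{p+p!} ∉ L.
This contradicts the pumping lemma, so L is not regular.

0^{p+p!} 1^{p+p!}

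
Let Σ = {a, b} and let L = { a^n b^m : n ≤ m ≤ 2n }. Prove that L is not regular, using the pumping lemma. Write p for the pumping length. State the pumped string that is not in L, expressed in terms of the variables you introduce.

a^{p+k} b^p

Toward a contradiction, assume L is regular with pumping length p.
Take w = a^p b^p ∈ L (since p ≤ p ≤ 2p), with |w| = 2p ≥ p.
By the pumping lemma, w = xyz with |xy| ≤ p and |y| ≥ 1.
Because |xy| ≤ p and w begins with p copies of a, we have y = a^k with 1 ≤ k ≤ p.
Pump with i = 2: xy^2z = a^{p+k} b^p. Now n = p+k > p = m, so the condition n ≤ m fails. Thus xy^2z ∉ L.
This contradicts the pumping lemma, so L is not regular.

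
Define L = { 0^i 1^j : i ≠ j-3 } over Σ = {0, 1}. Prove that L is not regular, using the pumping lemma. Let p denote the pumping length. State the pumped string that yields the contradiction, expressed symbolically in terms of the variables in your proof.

Assume L is regular. Let p be the pumping length given by the pumping lemma.
Choose w = 0^p 1^{p+p!+3}. Since p ≠ (p+p!+3)-3 = p+p!, w ∈ L; and |w| ≥ p.
By the pumping lemma, w = xyz with |xy| ≤ p and |y| > 0.
The first p characters of w are 0's, so xy (and hence y) consists only of 0's. Write y = 0^k, 1 ≤ k ≤ p.
Since 1 ≤ k ≤ p, k divides p!; set t = 1 + p!/k. Then xy^t z has p + (p!/k)·k = p + p! copies of 0. Now the 0-count is p+p! and (1-count)-3 = (p+p!+3)-3 = p+p!, so i ≠ j-3 fails. So xy^t z = 0^{p+p!} 1^{p+p!+3} ∉ L.
This is a contradiction; hence L is not regular.

0^{p+p!} 1^{p+p!+3}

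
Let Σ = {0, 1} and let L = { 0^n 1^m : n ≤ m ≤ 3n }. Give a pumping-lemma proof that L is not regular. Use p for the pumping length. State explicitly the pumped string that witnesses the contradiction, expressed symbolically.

Assume L is regular; let p be its pumping constant.
Take w = 0^p 1^p ∈ L (since p ≤ p ≤ 3p), with |w| = 2p ≥ p.
By the pumping lemma, w = xyz with |xy| ≤ p and |y| > 0.
The first p characters of w are 0's, so xy (and hence y) consists only of 0's. Write y = 0^k, 1 ≤ k ≤ p.
Pump with i = 2: xy^2z = 0^{p+k} 1^p. Now n = p+k > p = m, so the condition n ≤ m fails. Thus xy^2z ∉ L.
This is a contradiction; hence L is not regular.

0^{p+k} 1^p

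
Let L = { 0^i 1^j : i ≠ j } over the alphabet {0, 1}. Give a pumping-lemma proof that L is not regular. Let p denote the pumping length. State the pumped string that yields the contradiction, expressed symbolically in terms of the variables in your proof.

Toward a contradiction, assume L is regular with pumping length p.
Choose w = 0^p 1^{p+p!}. Since p ≠ p+p!, w ∈ L; and |w| ≥ p.
The pumping lemma gives a decomposition w = xyz where |xy| ≤ p and y is nonempty.
Because |xy| ≤ p and w begins with p copies of 0, we have y = 0^k with 1 ≤ k ≤ p.
Since 1 ≤ k ≤ p, k divides p!; set t = 1 + p!/k. Then xy^t z has p + (p!/k)·k = p + p! copies of 0. Now the 0-count equals the 1-count, so i ≠ j fails. So xy^t z = 0^{p+p!} 1^{p+p!} ∉ L.
This is a contradiction; hence L is not regular.

0^{p+p!} 1^{p+p!}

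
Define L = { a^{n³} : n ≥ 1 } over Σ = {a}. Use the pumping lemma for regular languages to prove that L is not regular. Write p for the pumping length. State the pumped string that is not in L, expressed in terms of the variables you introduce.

a^{p³+k}

Toward a contradiction, assume L is regular with pumping length p.
Take w = a^{p³} ∈ L with |w| = p³ ≥ p.
By the pumping lemma, w = xyz with |xy| ≤ p and |y| > 0.
Then y = a^k for some k with 1 ≤ k ≤ p.
Pump with i = 2: xy^2z = a^{p³+k}. Since 1 ≤ k ≤ p, p³ < p³+k ≤ p³+p < p³+3p²+3p+1 = (p+1)³, so p³+k is not a perfect cube. So xy^2z ∉ L.
This contradicts the pumping lemma, so L is not regular.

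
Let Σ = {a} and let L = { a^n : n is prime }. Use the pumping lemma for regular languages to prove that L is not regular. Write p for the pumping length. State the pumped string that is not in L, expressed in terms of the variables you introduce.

a^{q(1+k)}

Assume L is regular; let p be its pumping constant.
Let q be a prime with q ≥ p+2 (infinitely many primes exist), and take w = a^q ∈ L with |w| = q ≥ p.
The pumping lemma gives a decomposition w = xyz where |xy| ≤ p and y is nonempty.
Then y = a^k for some k with 1 ≤ k ≤ p.
Since 1 ≤ k ≤ p, |xz| = q-k. Pump with i = q+1: |xy^{q+1}z| = (q-k)+(q+1)k = q+qk = q(1+k), which is composite (both factors ≥ 2). So xy^{q+1}z = a^{q(1+k)} ∉ L.
This is a contradiction; hence L is not regular.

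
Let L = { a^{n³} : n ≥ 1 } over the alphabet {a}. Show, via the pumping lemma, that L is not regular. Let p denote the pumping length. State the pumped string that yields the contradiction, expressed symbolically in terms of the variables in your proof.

a^{p³+k}

Toward a contradiction, assume L is regular with pumping length p.
Take w = a^{p³} ∈ L with |w| = p³ ≥ p.
The pumping lemma gives a decomposition w = xyz where |xy| ≤ p and |y| ≥ 1.
Then y = a^k for some k with 1 ≤ k ≤ p.
Pump with i = 2: xy^2z = a^{p³+k}. Since 1 ≤ k ≤ p, p³ < p³+k ≤ p³+p < p³+3p²+3p+1 = (p+1)³, so p³+k is not a perfect cube. So xy^2z ∉ L.
Contradiction. Therefore L is not regular.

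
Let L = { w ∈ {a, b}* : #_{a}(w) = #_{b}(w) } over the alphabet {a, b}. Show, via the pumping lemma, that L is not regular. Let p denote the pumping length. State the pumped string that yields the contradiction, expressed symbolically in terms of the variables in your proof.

Assume L is regular. Let p be the pumping length given by the pumping lemma.
Choose w = a^p b^p ∈ L with |w| = 2p ≥ p.
The pumping lemma gives a decomposition w = xyz where |xy| ≤ p and |y| ≥ 1.
Because |xy| ≤ p and w begins with p copies of a, we have y = a^k with 1 ≤ k ≤ p.
Pump with i = 2: xy^2z = a^{p+k} b^p has p+k occurrences of a but only p of b. Since k ≥ 1 the counts differ, so xy^2z ∉ L.
Contradiction. Therefore L is not regular.

a^{p+k} b^p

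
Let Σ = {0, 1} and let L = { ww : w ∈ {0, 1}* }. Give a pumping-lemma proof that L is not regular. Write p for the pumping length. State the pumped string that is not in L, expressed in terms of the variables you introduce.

0^{p+k} 1^p 0^p 1^p

Assume L is regular. Let p be the pumping length given by the pumping lemma.
Take w = 0^p 1^p 0^p 1^p = uu where u = 0^p1^p; then w ∈ L and |w| = 4p ≥ p.
By the pumping lemma, w = xyz with |xy| ≤ p and y is nonempty.
Because |xy| ≤ p and w begins with p copies of 0, we have y = 0^k with 1 ≤ k ≤ p.
Pump with i = 2: xy^2z = 0^{p+k} 1^p 0^p 1^p, of length 4p+k. Suppose this equals vv. The string starts with 0 and ends with 1, so v does too; thus the boundary between the two copies of v is a 1→0 transition. There is exactly one such transition, at position 2p+k, so |v| = 2p+k and |vv| = 4p+2k ≠ 4p+k since k ≥ 1. So xy^2z ∉ L.
Contradiction. Therefore L is not regular.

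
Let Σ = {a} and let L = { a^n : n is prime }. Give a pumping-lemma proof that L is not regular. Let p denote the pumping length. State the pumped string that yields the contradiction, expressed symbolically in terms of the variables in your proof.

Suppose for contradiction that L is regular, and let p be the pumping length.
Let q be a prime with q ≥ p+2 (infinitely many primes exist), and take w = a^q ∈ L with |w| = q ≥ p.
Write w = xyz as guaranteed by the lemma, with |xy| ≤ p and y is nonempty.
Then y = a^k for some k with 1 ≤ k ≤ p.
Since 1 ≤ k ≤ p, |xz| = q-k. Pump with i = q+1: |xy^{q+1}z| = (q-k)+(q+1)k = q+qk = q(1+k), which is composite (both factors ≥ 2). So xy^{q+1}z = a^{q(1+k)} ∉ L.
Contradiction. Therefore L is not regular.

a^{q(1+k)}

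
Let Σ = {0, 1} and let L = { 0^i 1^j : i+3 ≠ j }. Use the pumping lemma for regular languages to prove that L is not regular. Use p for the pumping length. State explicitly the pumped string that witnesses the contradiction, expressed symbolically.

0^{p+p!} 1^{p+p!+3}

Suppose for contradiction that L is regular, and let p be the pumping length.
Choose w = 0^p 1^{p+p!+3}. Since p ≠ (p+p!+3)-3 = p+p!, w ∈ L; and |w| ≥ p.
By the pumping lemma, w = xyz with |xy| ≤ p and |y| ≥ 1.
The first p characters of w are 0's, so xy (and hence y) consists only of 0's. Write y = 0^k, 1 ≤ k ≤ p.
Since 1 ≤ k ≤ p, k divides p!; set t = 1 + p!/k. Then xy^t z has p + (p!/k)·k = p + p! copies of 0. Now the 0-count is p+p! and (1-count)-3 = (p+p!+3)-3 = p+p!, so i+3 ≠ j fails. So xy^t z = 0^{p+p!} 1^{p+p!+3} ∉ L.
This contradicts the pumping lemma, so L is not regular.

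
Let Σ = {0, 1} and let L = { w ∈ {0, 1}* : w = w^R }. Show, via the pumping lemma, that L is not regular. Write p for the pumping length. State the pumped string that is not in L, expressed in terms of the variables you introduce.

0^{p+k} 1 0^p

Assume L is regular; let p be its pumping constant.
Take w = 0^p 1 0^p, a palindrome of length 2p+1 ≥ p.
The pumping lemma gives a decomposition w = xyz where |xy| ≤ p and |y| ≥ 1.
Because |xy| ≤ p and w begins with p copies of 0, we have y = 0^k with 1 ≤ k ≤ p.
Pump with i = 2: xy^2z = 0^{p+k} 1 0^p. Its reverse is 0^p 1 0^{p+k}, which differs from xy^2z since k ≥ 1. So xy^2z is not a palindrome and xy^2z ∉ L.
This is a contradiction; hence L is not regular.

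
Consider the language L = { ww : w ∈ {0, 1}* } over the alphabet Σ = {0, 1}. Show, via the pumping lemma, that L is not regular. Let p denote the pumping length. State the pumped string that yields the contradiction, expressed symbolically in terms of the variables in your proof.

0^{p+k} 1^p 0^p 1^p

Assume L is regular; let p be its pumping constant.
Take w = 0^p 1^p 0^p 1^p = uu where u = 0^p1^p; then w ∈ L and |w| = 4p ≥ p.
Write w = xyz as guaranteed by the lemma, with |xy| ≤ p and |y| ≥ 1.
The first p characters of w are 0's, so xy (and hence y) consists only of 0's. Write y = 0^k, 1 ≤ k ≤ p.
Pump with i = 2: xy^2z = 0^{p+k} 1^p 0^p 1^p, of length 4p+k. Suppose this equals vv. The string starts with 0 and ends with 1, so v does too; thus the boundary between the two copies of v is a 1→0 transition. There is exactly one such transition, at position 2p+k, so |v| = 2p+k and |vv| = 4p+2k ≠ 4p+k since k ≥ 1. So xy^2z ∉ L.
This contradicts the pumping lemma, so L is not regular.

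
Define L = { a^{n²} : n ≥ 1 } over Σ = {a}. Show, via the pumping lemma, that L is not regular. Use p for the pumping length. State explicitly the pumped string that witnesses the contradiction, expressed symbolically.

Assume L is regular; let p be its pumping constant.
Take w = a^{p²} ∈ L with |w| = p² ≥ p.
The pumping lemma gives a decomposition w = xyz where |xy| ≤ p and |y| ≥ 1.
Then y = a^k for some k with 1 ≤ k ≤ p.
Pump with i = 2: xy^2z = a^{p²+k}. Since 1 ≤ k ≤ p, p² < p²+k ≤ p²+p < (p+1)², so p²+k lies strictly between consecutive squares and is not a perfect square. So xy^2z ∉ L.
This contradicts the pumping lemma, so L is not regular.

a^{p²+k}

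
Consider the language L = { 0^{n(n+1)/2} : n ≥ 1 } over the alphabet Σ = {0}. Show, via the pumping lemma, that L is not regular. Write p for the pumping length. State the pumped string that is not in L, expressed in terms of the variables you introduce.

0^{p(p+1)/2+k}

Toward a contradiction, assume L is regular with pumping length p.
Take w = 0^{p(p+1)/2} ∈ L with |w| = p(p+1)/2 ≥ p.
The pumping lemma gives a decomposition w = xyz where |xy| ≤ p and |y| ≥ 1.
Then y = 0^k for some k with 1 ≤ k ≤ p.
Pump with i = 2: xy^2z = 0^{p(p+1)/2+k}. Since 1 ≤ k ≤ p, p(p+1)/2 < p(p+1)/2+k ≤ p(p+1)/2+p < (p+1)(p+2)/2, so p(p+1)/2+k is strictly between consecutive triangular numbers. So xy^2z ∉ L.
Contradiction. Therefore L is not regular.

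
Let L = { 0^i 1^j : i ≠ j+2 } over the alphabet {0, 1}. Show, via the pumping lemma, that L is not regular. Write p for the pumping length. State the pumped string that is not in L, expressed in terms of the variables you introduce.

Suppose for contradiction that L is regular, and let p be the pumping length.
Choose w = 0^p 1^{p+p!-2}. Since p ≠ (p+p!-2)+2 = p+p!, w ∈ L; and |w| ≥ p.
By the pumping lemma, w = xyz with |xy| ≤ p and |y| > 0.
Because |xy| ≤ p and w begins with p copies of 0, we have y = 0^k with 1 ≤ k ≤ p.
Since 1 ≤ k ≤ p, k divides p!; set t = 1 + p!/k. Then xy^t z has p + (p!/k)·k = p + p! copies of 0. Now the 0-count is p+p! and (1-count)+2 = (p+p!-2)+2 = p+p!, so i ≠ j+2 fails. So xy^t z = 0^{p+p!} 1^{p+p!-2} ∉ L.
This contradicts the pumping lemma, so L is not regular.

0^{p+p!} 1^{p+p!-2}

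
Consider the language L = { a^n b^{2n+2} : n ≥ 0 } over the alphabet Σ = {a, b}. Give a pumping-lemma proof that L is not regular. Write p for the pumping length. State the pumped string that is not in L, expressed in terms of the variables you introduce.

a^{p+k} b^{2p+2}

Suppose for contradiction that L is regular, and let p be the pumping length.
Choose w = a^p b^{2p+2}, which is in L with |w| = 3p+2 ≥ p.
Write w = xyz as guaranteed by the lemma, with |xy| ≤ p and |y| ≥ 1.
Since the first p symbols of w are all a's and |xy| ≤ p, y lies entirely in the leading a-block: y = a^k for some k with 1 ≤ k ≤ p.
Pump with i = 2: xy^2z = a^{p+k} b^{2p+2}. For this to lie in L we would need 2p+2 = 2(p+k)+2, which forces k = 0. But k ≥ 1, so xy^2z ∉ L.
This contradicts the pumping lemma, so L is not regular.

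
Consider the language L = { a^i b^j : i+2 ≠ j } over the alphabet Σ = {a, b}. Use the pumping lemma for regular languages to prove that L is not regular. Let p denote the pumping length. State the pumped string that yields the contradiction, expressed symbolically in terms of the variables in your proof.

Toward a contradiction, assume L is regular with pumping length p.
Choose w = a^p b^{p+p!+2}. Since p ≠ (p+p!+2)-2 = p+p!, w ∈ L; and |w| ≥ p.
By the pumping lemma, w = xyz with |xy| ≤ p and |y| > 0.
Because |xy| ≤ p and w begins with p copies of a, we have y = a^k with 1 ≤ k ≤ p.
Since 1 ≤ k ≤ p, k divides p!; set t = 1 + p!/k. Then xy^t z has p + (p!/k)·k = p + p! copies of a. Now the a-count is p+p! and (b-count)-2 = (p+p!+2)-2 = p+p!, so i+2 ≠ j fails. So xy^t z = a^{p+p!} b^{p+p!+2} ∉ L.
This contradicts the pumping lemma, so L is not regular.

a^{p+p!} b^{p+p!+2}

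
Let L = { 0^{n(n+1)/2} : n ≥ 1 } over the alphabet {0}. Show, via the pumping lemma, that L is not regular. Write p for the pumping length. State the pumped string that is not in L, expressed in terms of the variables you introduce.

0^{p(p+1)/2+k}

Toward a contradiction, assume L is regular with pumping length p.
Take w = 0^{p(p+1)/2} ∈ L with |w| = p(p+1)/2 ≥ p.
Write w = xyz as guaranteed by the lemma, with |xy| ≤ p and |y| > 0.
Then y = 0^k for some k with 1 ≤ k ≤ p.
Pump with i = 2: xy^2z = 0^{p(p+1)/2+k}. Since 1 ≤ k ≤ p, p(p+1)/2 < p(p+1)/2+k ≤ p(p+1)/2+p < (p+1)(p+2)/2, so p(p+1)/2+k is strictly between consecutive triangular numbers. So xy^2z ∉ L.
This contradicts the pumping lemma, so L is not regular.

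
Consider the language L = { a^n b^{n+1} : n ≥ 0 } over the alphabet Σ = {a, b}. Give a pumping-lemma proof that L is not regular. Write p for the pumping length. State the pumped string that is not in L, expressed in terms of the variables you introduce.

Assume L is regular; let p be its pumping constant.
Let w = a^p b^{p+1} ∈ L; note |w| = 2p+1 ≥ p.
The pumping lemma gives a decomposition w = xyz where |xy| ≤ p and |y| > 0.
The first p characters of w are a's, so xy (and hence y) consists only of a's. Write y = a^k, 1 ≤ k ≤ p.
Pump with i = 2: xy^2z = a^{p+k} b^{p+1}. For this to lie in L we would need p+1 = (p+k)+1, which forces k = 0. But k ≥ 1, so xy^2z ∉ L.
This is a contradiction; hence L is not regular.

a^{p+k} b^{p+1}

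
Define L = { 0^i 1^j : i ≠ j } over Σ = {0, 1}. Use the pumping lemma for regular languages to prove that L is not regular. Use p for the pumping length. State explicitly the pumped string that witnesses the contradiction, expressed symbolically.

Assume L is regular; let p be its pumping constant.
Choose w = 0^p 1^{p+p!}. Since p ≠ p+p!, w ∈ L; and |w| ≥ p.
The pumping lemma gives a decomposition w = xyz where |xy| ≤ p and |y| ≥ 1.
The first p characters of w are 0's, so xy (and hence y) consists only of 0's. Write y = 0^k, 1 ≤ k ≤ p.
Since 1 ≤ k ≤ p, k divides p!; set t = 1 + p!/k. Then xy^t z has p + (p!/k)·k = p + p! copies of 0. Now the 0-count equals the 1-count, so i ≠ j fails. So xy^t z = 0^{p+p!} 1^{p+p!} ∉ L.
This is a contradiction; hence L is not regular.

0^{p+p!} 1^{p+p!}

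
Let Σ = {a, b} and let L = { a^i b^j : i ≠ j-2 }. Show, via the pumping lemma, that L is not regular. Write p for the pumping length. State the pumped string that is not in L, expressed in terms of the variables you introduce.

Suppose for contradiction that L is regular, and let p be the pumping length.
Choose w = a^p b^{p+p!+2}. Since p ≠ (p+p!+2)-2 = p+p!, w ∈ L; and |w| ≥ p.
The pumping lemma gives a decomposition w = xyz where |xy| ≤ p and y is nonempty.
Since the first p symbols of w are all a's and |xy| ≤ p, y lies entirely in the leading a-block: y = a^k for some k with 1 ≤ k ≤ p.
Since 1 ≤ k ≤ p, k divides p!; set t = 1 + p!/k. Then xy^t z has p + (p!/k)·k = p + p! copies of a. Now the a-count is p+p! and (b-count)-2 = (p+p!+2)-2 = p+p!, so i ≠ j-2 fails. So xy^t z = a^{p+p!} b^{p+p!+2} ∉ L.
Contradiction. Therefore L is not regular.

a^{p+p!} b^{p+p!+2}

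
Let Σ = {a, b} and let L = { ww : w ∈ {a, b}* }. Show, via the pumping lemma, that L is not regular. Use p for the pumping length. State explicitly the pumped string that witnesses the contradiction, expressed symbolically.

a^{p+k} b^p a^p b^p

Toward a contradiction, assume L is regular with pumping length p.
Take w = a^p b^p a^p b^p = uu where u = a^pb^p; then w ∈ L and |w| = 4p ≥ p.
Write w = xyz as guaranteed by the lemma, with |xy| ≤ p and y is nonempty.
The first p characters of w are a's, so xy (and hence y) consists only of a's. Write y = a^k, 1 ≤ k ≤ p.
Pump with i = 2: xy^2z = a^{p+k} b^p a^p b^p, of length 4p+k. Suppose this equals vv. The string starts with a and ends with b, so v does too; thus the boundary between the two copies of v is a b→a transition. There is exactly one such transition, at position 2p+k, so |v| = 2p+k and |vv| = 4p+2k ≠ 4p+k since k ≥ 1. So xy^2z ∉ L.
Contradiction. Therefore L is not regular.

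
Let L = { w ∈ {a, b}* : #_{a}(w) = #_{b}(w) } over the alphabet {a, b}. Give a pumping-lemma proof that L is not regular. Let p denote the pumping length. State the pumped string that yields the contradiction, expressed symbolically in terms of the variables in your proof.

a^{p+k} b^p

Assume L is regular; let p be its pumping constant.
Choose w = a^p b^p ∈ L with |w| = 2p ≥ p.
The pumping lemma gives a decomposition w = xyz where |xy| ≤ p and |y| > 0.
The first p characters of w are a's, so xy (and hence y) consists only of a's. Write y = a^k, 1 ≤ k ≤ p.
Pump with i = 2: xy^2z = a^{p+k} b^p has p+k occurrences of a but only p of b. Since k ≥ 1 the counts differ, so xy^2z ∉ L.
Contradiction. Therefore L is not regular.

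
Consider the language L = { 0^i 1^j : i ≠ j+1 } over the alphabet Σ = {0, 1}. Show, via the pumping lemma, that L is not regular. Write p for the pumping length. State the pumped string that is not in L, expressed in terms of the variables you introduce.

0^{p+p!} 1^{p+p!-1}

Suppose for contradiction that L is regular, and let p be the pumping length.
Choose w = 0^p 1^{p+p!-1}. Since p ≠ (p+p!-1)+1 = p+p!, w ∈ L; and |w| ≥ p.
Write w = xyz as guaranteed by the lemma, with |xy| ≤ p and y is nonempty.
Because |xy| ≤ p and w begins with p copies of 0, we have y = 0^k with 1 ≤ k ≤ p.
Since 1 ≤ k ≤ p, k divides p!; set t = 1 + p!/k. Then xy^t z has p + (p!/k)·k = p + p! copies of 0. Now the 0-count is p+p! and (1-count)+1 = (p+p!-1)+1 = p+p!, so i ≠ j+1 fails. So xy^t z = 0^{p+p!} 1^{p+p!-1} ∉ L.
Contradiction. Therefore L is not regular.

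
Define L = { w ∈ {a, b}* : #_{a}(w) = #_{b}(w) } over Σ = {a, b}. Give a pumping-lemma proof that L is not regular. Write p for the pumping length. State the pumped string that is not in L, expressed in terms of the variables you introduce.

a^{p+k} b^p

Assume L is regular. Let p be the pumping length given by the pumping lemma.
Choose w = a^p b^p ∈ L with |w| = 2p ≥ p.
Write w = xyz as guaranteed by the lemma, with |xy| ≤ p and y is nonempty.
Because |xy| ≤ p and w begins with p copies of a, we have y = a^k with 1 ≤ k ≤ p.
Pump with i = 2: xy^2z = a^{p+k} b^p has p+k occurrences of a but only p of b. Since k ≥ 1 the counts differ, so xy^2z ∉ L.
This is a contradiction; hence L is not regular.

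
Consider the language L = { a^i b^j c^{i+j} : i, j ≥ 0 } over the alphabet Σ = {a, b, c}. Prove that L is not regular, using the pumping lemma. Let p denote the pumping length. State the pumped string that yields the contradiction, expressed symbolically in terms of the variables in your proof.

Suppose for contradiction that L is regular, and let p be the pumping length.
Take w = a^p b^p c^{2p} ∈ L (with i=j=p, i+j=2p), |w| = 4p ≥ p.
The pumping lemma gives a decomposition w = xyz where |xy| ≤ p and |y| > 0.
Because |xy| ≤ p and w begins with p copies of a, we have y = a^k with 1 ≤ k ≤ p.
Consider xy^2z = a^{p+k} b^p c^{2p}. Now the a- and b-counts sum to 2p+k, but the c-count is 2p ≠ 2p+k. So xy^2z ∉ L.
Contradiction. Therefore L is not regular.

a^{p+k} b^p c^{2p}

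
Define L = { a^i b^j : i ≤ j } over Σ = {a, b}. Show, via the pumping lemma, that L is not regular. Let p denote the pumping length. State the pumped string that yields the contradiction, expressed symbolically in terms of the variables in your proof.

Assume L is regular; let p be its pumping constant.
Choose w = a^p b^p ∈ L, with |w| = 2p ≥ p.
By the pumping lemma, w = xyz with |xy| ≤ p and y is nonempty.
Since the first p symbols of w are all a's and |xy| ≤ p, y lies entirely in the leading a-block: y = a^k for some k with 1 ≤ k ≤ p.
Consider xy^2z = a^{p+k} b^p. Since k ≥ 1, the a-count p+k exceeds the b-count p, so i ≤ j fails; thus xy^2z ∉ L.
This is a contradiction; hence L is not regular.

a^{p+k} b^p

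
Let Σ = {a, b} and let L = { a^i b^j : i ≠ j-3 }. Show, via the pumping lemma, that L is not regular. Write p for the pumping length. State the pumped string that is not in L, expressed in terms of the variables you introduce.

a^{p+p!} b^{p+p!+3}

Assume L is regular. Let p be the pumping length given by the pumping lemma.
Choose w = a^p b^{p+p!+3}. Since p ≠ (p+p!+3)-3 = p+p!, w ∈ L; and |w| ≥ p.
The pumping lemma gives a decomposition w = xyz where |xy| ≤ p and |y| ≥ 1.
Because |xy| ≤ p and w begins with p copies of a, we have y = a^k with 1 ≤ k ≤ p.
Since 1 ≤ k ≤ p, k divides p!; set t = 1 + p!/k. Then xy^t z has p + (p!/k)·k = p + p! copies of a. Now the a-count is p+p! and (b-count)-3 = (p+p!+3)-3 = p+p!, so i ≠ j-3 fails. So xy^t z = a^{p+p!} b^{p+p!+3} ∉ L.
This is a contradiction; hence L is not regular.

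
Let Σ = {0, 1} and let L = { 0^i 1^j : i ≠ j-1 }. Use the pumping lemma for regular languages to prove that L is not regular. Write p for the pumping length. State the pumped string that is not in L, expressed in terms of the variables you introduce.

Assume L is regular; let p be its pumping constant.
Choose w = 0^p 1^{p+p!+1}. Since p ≠ (p+p!+1)-1 = p+p!, w ∈ L; and |w| ≥ p.
The pumping lemma gives a decomposition w = xyz where |xy| ≤ p and |y| ≥ 1.
Since the first p symbols of w are all 0's and |xy| ≤ p, y lies entirely in the leading 0-block: y = 0^k for some k with 1 ≤ k ≤ p.
Since 1 ≤ k ≤ p, k divides p!; set t = 1 + p!/k. Then xy^t z has p + (p!/k)·k = p + p! copies of 0. Now the 0-count is p+p! and (1-count)-1 = (p+p!+1)-1 = p+p!, so i ≠ j-1 fails. So xy^t z = 0^{p+p!} 1^{p+p!+1} ∉ L.
This is a contradiction; hence L is not regular.

0^{p+p!} 1^{p+p!+1}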